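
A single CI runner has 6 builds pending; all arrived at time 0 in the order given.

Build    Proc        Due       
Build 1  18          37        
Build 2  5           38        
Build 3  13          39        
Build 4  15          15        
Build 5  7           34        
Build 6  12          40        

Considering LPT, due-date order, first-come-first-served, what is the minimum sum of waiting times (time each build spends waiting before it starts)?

180

LPT (decreasing processing time): Build 1 Build 4 Build 3 Build 6 Build 5 Build 2.
Build 1: waits 0, runs 0→18
Build 4: waits 18, runs 18→33
Build 3: waits 33, runs 33→46
Build 6: waits 46, runs 46→58
Build 5: waits 58, runs 58→65
Build 2: waits 65, runs 65→70
Sum = 0+18+33+46+58+65 = 220.
EDD (increasing due date): Build 4 Build 5 Build 1 Build 2 Build 3 Build 6.
Build 4: waits 0, runs 0→15
Build 5: waits 15, runs 15→22
Build 1: waits 22, runs 22→40
Build 2: waits 40, runs 40→45
Build 3: waits 45, runs 45→58
Build 6: waits 58, runs 58→70
Sum = 0+15+22+40+45+58 = 180.
FIFO (arrival order): Build 1 Build 2 Build 3 Build 4 Build 5 Build 6.
Build 1: waits 0, runs 0→18
Build 2: waits 18, runs 18→23
Build 3: waits 23, runs 23→36
Build 4: waits 36, runs 36→51
Build 5: waits 51, runs 51→58
Build 6: waits 58, runs 58→70
Sum = 0+18+23+36+51+58 = 186.
LPT 220, EDD 180, FIFO 186 → minimum 180.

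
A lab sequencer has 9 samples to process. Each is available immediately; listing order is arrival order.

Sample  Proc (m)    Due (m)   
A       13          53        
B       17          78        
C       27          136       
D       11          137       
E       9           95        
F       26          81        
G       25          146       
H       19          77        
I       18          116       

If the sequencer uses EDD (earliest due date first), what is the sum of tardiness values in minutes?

22

EDD (increasing due date): A H B F E I C D G.
A: 0→13, due 53, tardiness 0
H: 13→32, due 77, tardiness 0
B: 32→49, due 78, tardiness 0
F: 49→75, due 81, tardiness 0
E: 75→84, due 95, tardiness 0
I: 84→102, due 116, tardiness 0
C: 102→129, due 136, tardiness 0
D: 129→140, due 137, tardiness 3
G: 140→165, due 146, tardiness 19
Sum = 0+0+0+0+0+0+0+3+19 = 22.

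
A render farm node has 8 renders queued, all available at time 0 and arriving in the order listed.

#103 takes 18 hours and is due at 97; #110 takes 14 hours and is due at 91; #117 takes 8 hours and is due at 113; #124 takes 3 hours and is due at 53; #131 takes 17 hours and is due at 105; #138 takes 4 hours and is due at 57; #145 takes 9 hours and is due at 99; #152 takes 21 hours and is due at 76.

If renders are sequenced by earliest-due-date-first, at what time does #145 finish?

EDD (increasing due date): #124 #138 #152 #110 #103 #145 #131 #117.
#124: 0→3
#138: 3→7
#152: 7→28
#110: 28→42
#103: 42→60
#145: 60→69

69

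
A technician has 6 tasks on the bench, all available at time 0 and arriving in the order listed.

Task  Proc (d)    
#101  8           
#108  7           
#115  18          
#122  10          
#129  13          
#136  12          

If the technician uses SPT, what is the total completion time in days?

SPT (increasing processing time): #108 #101 #122 #136 #129 #115.
#108: 0→7
#101: 7→15
#122: 15→25
#136: 25→37
#129: 37→50
#115: 50→68
Sum = 7+15+25+37+50+68 = 202.

202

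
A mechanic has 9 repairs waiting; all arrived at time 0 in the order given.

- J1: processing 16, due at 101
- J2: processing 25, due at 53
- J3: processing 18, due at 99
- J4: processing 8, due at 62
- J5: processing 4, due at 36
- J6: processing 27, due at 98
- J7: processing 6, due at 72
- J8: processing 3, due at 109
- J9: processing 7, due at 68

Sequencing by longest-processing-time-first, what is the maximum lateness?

LPT (decreasing processing time): J6 J2 J3 J1 J4 J9 J7 J5 J8.
J6: 0→27, due 98, lateness -71
J2: 27→52, due 53, lateness -1
J3: 52→70, due 99, lateness -29
J1: 70→86, due 101, lateness -15
J4: 86→94, due 62, lateness 32
J9: 94→101, due 68, lateness 33
J7: 101→107, due 72, lateness 35
J5: 107→111, due 36, lateness 75
J8: 111→114, due 109, lateness 5
Maximum = 75.

75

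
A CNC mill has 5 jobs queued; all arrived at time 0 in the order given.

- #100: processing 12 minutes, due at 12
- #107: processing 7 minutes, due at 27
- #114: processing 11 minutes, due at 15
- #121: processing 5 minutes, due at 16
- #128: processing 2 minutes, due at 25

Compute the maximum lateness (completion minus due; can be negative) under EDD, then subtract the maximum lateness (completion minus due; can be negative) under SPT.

EDD (increasing due date): #100 #114 #121 #128 #107.
#100: 0→12, due 12, lateness 0
#114: 12→23, due 15, lateness 8
#121: 23→28, due 16, lateness 12
#128: 28→30, due 25, lateness 5
#107: 30→37, due 27, lateness 10
Maximum = 12.
SPT (increasing processing time): #128 #121 #107 #114 #100.
#128: 0→2, due 25, lateness -23
#121: 2→7, due 16, lateness -9
#107: 7→14, due 27, lateness -13
#114: 14→25, due 15, lateness 10
#100: 25→37, due 12, lateness 25
Maximum = 25.
Difference = 12 − 25 = -13.

-13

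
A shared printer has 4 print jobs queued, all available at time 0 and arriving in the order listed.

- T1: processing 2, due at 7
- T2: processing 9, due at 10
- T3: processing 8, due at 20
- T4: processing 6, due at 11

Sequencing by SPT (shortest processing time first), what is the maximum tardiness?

SPT (increasing processing time): T1 T4 T3 T2.
T1: 0→2, due 7, tardiness 0
T4: 2→8, due 11, tardiness 0
T3: 8→16, due 20, tardiness 0
T2: 16→25, due 10, tardiness 15
Maximum = 15.

15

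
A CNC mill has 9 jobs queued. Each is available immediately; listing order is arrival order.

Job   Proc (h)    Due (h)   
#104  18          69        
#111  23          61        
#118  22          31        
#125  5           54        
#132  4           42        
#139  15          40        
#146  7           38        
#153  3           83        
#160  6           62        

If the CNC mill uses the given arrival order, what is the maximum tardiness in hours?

56

FIFO (arrival order): #104 #111 #118 #125 #132 #139 #146 #153 #160.
#104: 0→18, due 69, tardiness 0
#111: 18→41, due 61, tardiness 0
#118: 41→63, due 31, tardiness 32
#125: 63→68, due 54, tardiness 14
#132: 68→72, due 42, tardiness 30
#139: 72→87, due 40, tardiness 47
#146: 87→94, due 38, tardiness 56
#153: 94→97, due 83, tardiness 14
#160: 97→103, due 62, tardiness 41
Maximum = 56.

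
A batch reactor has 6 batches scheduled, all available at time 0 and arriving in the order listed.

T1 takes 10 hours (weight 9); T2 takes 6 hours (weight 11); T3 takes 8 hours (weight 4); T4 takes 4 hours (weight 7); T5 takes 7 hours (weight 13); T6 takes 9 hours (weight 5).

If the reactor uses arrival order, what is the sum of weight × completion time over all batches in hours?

1233

FIFO (arrival order): T1 T2 T3 T4 T5 T6.
T1: finishes 10, weight 9, w·C = 90
T2: finishes 16, weight 11, w·C = 176
T3: finishes 24, weight 4, w·C = 96
T4: finishes 28, weight 7, w·C = 196
T5: finishes 35, weight 13, w·C = 455
T6: finishes 44, weight 5, w·C = 220
Sum = 90+176+96+196+455+220 = 1233.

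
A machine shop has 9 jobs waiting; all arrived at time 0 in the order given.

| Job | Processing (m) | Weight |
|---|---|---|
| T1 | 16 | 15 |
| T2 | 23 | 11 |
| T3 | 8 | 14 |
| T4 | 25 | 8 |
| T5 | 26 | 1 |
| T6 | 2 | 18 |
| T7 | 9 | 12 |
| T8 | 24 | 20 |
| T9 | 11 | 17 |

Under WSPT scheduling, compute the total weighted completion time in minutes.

WSPT (decreasing weight/processing-time ratio): T6 T3 T9 T7 T1 T8 T2 T4 T5.
T6: finishes 2, weight 18, w·C = 36
T3: finishes 10, weight 14, w·C = 140
T9: finishes 21, weight 17, w·C = 357
T7: finishes 30, weight 12, w·C = 360
T1: finishes 46, weight 15, w·C = 690
T8: finishes 70, weight 20, w·C = 1400
T2: finishes 93, weight 11, w·C = 1023
T4: finishes 118, weight 8, w·C = 944
T5: finishes 144, weight 1, w·C = 144
Sum = 36+140+357+360+690+1400+1023+944+144 = 5094.

5094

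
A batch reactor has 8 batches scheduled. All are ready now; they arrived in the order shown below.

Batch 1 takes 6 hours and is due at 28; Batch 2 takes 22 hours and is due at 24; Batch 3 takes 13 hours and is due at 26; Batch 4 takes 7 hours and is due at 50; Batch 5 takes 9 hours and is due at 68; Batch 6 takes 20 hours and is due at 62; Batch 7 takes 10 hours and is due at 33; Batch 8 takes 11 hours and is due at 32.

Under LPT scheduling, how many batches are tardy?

6

LPT (decreasing processing time): Batch 2 Batch 6 Batch 3 Batch 8 Batch 7 Batch 5 Batch 4 Batch 1.
Batch 2: 0→22, due 24, tardiness 0
Batch 6: 22→42, due 62, tardiness 0
Batch 3: 42→55, due 26, tardiness 29
Batch 8: 55→66, due 32, tardiness 34
Batch 7: 66→76, due 33, tardiness 43
Batch 5: 76→85, due 68, tardiness 17
Batch 4: 85→92, due 50, tardiness 42
Batch 1: 92→98, due 28, tardiness 70
Late batches: 6.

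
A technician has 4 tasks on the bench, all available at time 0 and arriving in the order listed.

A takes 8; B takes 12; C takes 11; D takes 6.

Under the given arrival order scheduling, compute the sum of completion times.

FIFO (arrival order): A B C D.
A: 0→8
B: 8→20
C: 20→31
D: 31→37
Sum = 8+20+31+37 = 96.

96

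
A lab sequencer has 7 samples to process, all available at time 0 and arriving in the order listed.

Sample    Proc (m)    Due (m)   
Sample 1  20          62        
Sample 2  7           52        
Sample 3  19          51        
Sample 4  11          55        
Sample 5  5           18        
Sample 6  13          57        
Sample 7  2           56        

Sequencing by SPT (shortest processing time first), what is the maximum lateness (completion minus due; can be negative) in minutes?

15

SPT (increasing processing time): Sample 7 Sample 5 Sample 2 Sample 4 Sample 6 Sample 3 Sample 1.
Sample 7: 0→2, due 56, lateness -54
Sample 5: 2→7, due 18, lateness -11
Sample 2: 7→14, due 52, lateness -38
Sample 4: 14→25, due 55, lateness -30
Sample 6: 25→38, due 57, lateness -19
Sample 3: 38→57, due 51, lateness 6
Sample 1: 57→77, due 62, lateness 15
Maximum = 15.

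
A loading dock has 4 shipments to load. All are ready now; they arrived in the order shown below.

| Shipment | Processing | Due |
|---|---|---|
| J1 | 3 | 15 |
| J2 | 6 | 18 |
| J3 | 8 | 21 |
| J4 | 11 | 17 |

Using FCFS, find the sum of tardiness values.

11

FIFO (arrival order): J1 J2 J3 J4.
J1: 0→3, due 15, tardiness 0
J2: 3→9, due 18, tardiness 0
J3: 9→17, due 21, tardiness 0
J4: 17→28, due 17, tardiness 11
Sum = 0+0+0+11 = 11.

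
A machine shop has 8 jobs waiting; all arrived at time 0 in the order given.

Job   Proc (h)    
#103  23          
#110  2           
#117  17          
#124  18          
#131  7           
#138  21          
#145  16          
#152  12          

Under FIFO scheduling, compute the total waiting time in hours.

FIFO (arrival order): #103 #110 #117 #124 #131 #138 #145 #152.
#103: waits 0, runs 0→23
#110: waits 23, runs 23→25
#117: waits 25, runs 25→42
#124: waits 42, runs 42→60
#131: waits 60, runs 60→67
#138: waits 67, runs 67→88
#145: waits 88, runs 88→104
#152: waits 104, runs 104→116
Sum = 0+23+25+42+60+67+88+104 = 409.

409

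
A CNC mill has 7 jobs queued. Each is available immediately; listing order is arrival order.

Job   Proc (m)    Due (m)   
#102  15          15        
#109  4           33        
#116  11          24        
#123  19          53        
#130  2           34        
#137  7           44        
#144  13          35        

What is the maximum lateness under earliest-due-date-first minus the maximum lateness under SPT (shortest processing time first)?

EDD (increasing due date): #102 #116 #109 #130 #144 #137 #123.
#102: 0→15, due 15, lateness 0
#116: 15→26, due 24, lateness 2
#109: 26→30, due 33, lateness -3
#130: 30→32, due 34, lateness -2
#144: 32→45, due 35, lateness 10
#137: 45→52, due 44, lateness 8
#123: 52→71, due 53, lateness 18
Maximum = 18.
SPT (increasing processing time): #130 #109 #137 #116 #144 #102 #123.
#130: 0→2, due 34, lateness -32
#109: 2→6, due 33, lateness -27
#137: 6→13, due 44, lateness -31
#116: 13→24, due 24, lateness 0
#144: 24→37, due 35, lateness 2
#102: 37→52, due 15, lateness 37
#123: 52→71, due 53, lateness 18
Maximum = 37.
Difference = 18 − 37 = -19.

-19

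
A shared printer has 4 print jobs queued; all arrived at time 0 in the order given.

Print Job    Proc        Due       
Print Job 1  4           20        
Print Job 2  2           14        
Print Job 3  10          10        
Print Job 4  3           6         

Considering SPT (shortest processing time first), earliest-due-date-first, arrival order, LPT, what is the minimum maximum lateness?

SPT (increasing processing time): Print Job 2 Print Job 4 Print Job 1 Print Job 3.
Print Job 2: 0→2, due 14, lateness -12
Print Job 4: 2→5, due 6, lateness -1
Print Job 1: 5→9, due 20, lateness -11
Print Job 3: 9→19, due 10, lateness 9
Maximum = 9.
EDD (increasing due date): Print Job 4 Print Job 3 Print Job 2 Print Job 1.
Print Job 4: 0→3, due 6, lateness -3
Print Job 3: 3→13, due 10, lateness 3
Print Job 2: 13→15, due 14, lateness 1
Print Job 1: 15→19, due 20, lateness -1
Maximum = 3.
FIFO (arrival order): Print Job 1 Print Job 2 Print Job 3 Print Job 4.
Print Job 1: 0→4, due 20, lateness -16
Print Job 2: 4→6, due 14, lateness -8
Print Job 3: 6→16, due 10, lateness 6
Print Job 4: 16→19, due 6, lateness 13
Maximum = 13.
LPT (decreasing processing time): Print Job 3 Print Job 1 Print Job 4 Print Job 2.
Print Job 3: 0→10, due 10, lateness 0
Print Job 1: 10→14, due 20, lateness -6
Print Job 4: 14→17, due 6, lateness 11
Print Job 2: 17→19, due 14, lateness 5
Maximum = 11.
SPT 9, EDD 3, FIFO 13, LPT 11 → minimum 3.

3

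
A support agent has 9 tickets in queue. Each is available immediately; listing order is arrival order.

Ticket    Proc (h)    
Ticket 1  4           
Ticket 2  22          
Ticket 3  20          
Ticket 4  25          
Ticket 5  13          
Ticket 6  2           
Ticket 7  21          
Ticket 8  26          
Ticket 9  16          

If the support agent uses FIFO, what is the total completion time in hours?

FIFO (arrival order): Ticket 1 Ticket 2 Ticket 3 Ticket 4 Ticket 5 Ticket 6 Ticket 7 Ticket 8 Ticket 9.
Ticket 1: 0→4
Ticket 2: 4→26
Ticket 3: 26→46
Ticket 4: 46→71
Ticket 5: 71→84
Ticket 6: 84→86
Ticket 7: 86→107
Ticket 8: 107→133
Ticket 9: 133→149
Sum = 4+26+46+71+84+86+107+133+149 = 706.

706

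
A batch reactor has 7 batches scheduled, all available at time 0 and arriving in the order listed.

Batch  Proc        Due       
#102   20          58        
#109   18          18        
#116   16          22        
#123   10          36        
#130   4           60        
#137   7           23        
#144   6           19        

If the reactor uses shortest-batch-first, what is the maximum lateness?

SPT (increasing processing time): #130 #144 #137 #123 #116 #109 #102.
#130: 0→4, due 60, lateness -56
#144: 4→10, due 19, lateness -9
#137: 10→17, due 23, lateness -6
#123: 17→27, due 36, lateness -9
#116: 27→43, due 22, lateness 21
#109: 43→61, due 18, lateness 43
#102: 61→81, due 58, lateness 23
Maximum = 43.

43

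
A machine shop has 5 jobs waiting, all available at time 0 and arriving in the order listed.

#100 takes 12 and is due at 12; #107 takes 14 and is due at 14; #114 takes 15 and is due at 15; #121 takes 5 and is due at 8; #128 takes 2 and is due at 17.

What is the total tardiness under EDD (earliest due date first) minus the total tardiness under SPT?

25

EDD (increasing due date): #121 #100 #107 #114 #128.
#121: 0→5, due 8, tardiness 0
#100: 5→17, due 12, tardiness 5
#107: 17→31, due 14, tardiness 17
#114: 31→46, due 15, tardiness 31
#128: 46→48, due 17, tardiness 31
Sum = 0+5+17+31+31 = 84.
SPT (increasing processing time): #128 #121 #100 #107 #114.
#128: 0→2, due 17, tardiness 0
#121: 2→7, due 8, tardiness 0
#100: 7→19, due 12, tardiness 7
#107: 19→33, due 14, tardiness 19
#114: 33→48, due 15, tardiness 33
Sum = 0+0+7+19+33 = 59.
Difference = 84 − 59 = 25.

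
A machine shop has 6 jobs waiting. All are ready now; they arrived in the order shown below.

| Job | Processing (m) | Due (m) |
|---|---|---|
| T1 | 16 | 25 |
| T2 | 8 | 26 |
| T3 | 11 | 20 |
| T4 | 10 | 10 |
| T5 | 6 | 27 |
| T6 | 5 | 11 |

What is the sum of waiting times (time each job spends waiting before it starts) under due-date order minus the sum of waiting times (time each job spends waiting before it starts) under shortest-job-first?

39

EDD (increasing due date): T4 T6 T3 T1 T2 T5.
T4: waits 0, runs 0→10
T6: waits 10, runs 10→15
T3: waits 15, runs 15→26
T1: waits 26, runs 26→42
T2: waits 42, runs 42→50
T5: waits 50, runs 50→56
Sum = 0+10+15+26+42+50 = 143.
SPT (increasing processing time): T6 T5 T2 T4 T3 T1.
T6: waits 0, runs 0→5
T5: waits 5, runs 5→11
T2: waits 11, runs 11→19
T4: waits 19, runs 19→29
T3: waits 29, runs 29→40
T1: waits 40, runs 40→56
Sum = 0+5+11+19+29+40 = 104.
Difference = 143 − 104 = 39.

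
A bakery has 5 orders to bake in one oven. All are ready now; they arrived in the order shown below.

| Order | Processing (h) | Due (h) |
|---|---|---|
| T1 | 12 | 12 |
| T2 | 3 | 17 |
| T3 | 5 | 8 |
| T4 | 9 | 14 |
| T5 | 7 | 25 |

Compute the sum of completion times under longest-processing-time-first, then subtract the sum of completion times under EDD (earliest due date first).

17

LPT (decreasing processing time): T1 T4 T5 T3 T2.
T1: 0→12
T4: 12→21
T5: 21→28
T3: 28→33
T2: 33→36
Sum = 12+21+28+33+36 = 130.
EDD (increasing due date): T3 T1 T4 T2 T5.
T3: 0→5
T1: 5→17
T4: 17→26
T2: 26→29
T5: 29→36
Sum = 5+17+26+29+36 = 113.
Difference = 130 − 113 = 17.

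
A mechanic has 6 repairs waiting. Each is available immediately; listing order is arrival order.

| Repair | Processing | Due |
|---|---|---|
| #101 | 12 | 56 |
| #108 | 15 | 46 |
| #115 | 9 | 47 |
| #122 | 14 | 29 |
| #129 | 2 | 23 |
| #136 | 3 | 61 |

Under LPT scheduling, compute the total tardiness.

35

LPT (decreasing processing time): #108 #122 #101 #115 #136 #129.
#108: 0→15, due 46, tardiness 0
#122: 15→29, due 29, tardiness 0
#101: 29→41, due 56, tardiness 0
#115: 41→50, due 47, tardiness 3
#136: 50→53, due 61, tardiness 0
#129: 53→55, due 23, tardiness 32
Sum = 0+0+0+3+0+32 = 35.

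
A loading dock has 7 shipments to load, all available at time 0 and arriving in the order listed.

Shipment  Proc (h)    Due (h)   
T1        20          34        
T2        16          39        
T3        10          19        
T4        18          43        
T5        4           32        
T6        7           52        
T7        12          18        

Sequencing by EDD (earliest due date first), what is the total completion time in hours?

335

EDD (increasing due date): T7 T3 T5 T1 T2 T4 T6.
T7: 0→12
T3: 12→22
T5: 22→26
T1: 26→46
T2: 46→62
T4: 62→80
T6: 80→87
Sum = 12+22+26+46+62+80+87 = 335.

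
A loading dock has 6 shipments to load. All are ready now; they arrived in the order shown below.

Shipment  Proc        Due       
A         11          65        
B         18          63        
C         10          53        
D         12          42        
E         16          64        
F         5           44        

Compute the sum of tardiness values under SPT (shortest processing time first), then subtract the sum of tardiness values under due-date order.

2

SPT (increasing processing time): F C A D E B.
F: 0→5, due 44, tardiness 0
C: 5→15, due 53, tardiness 0
A: 15→26, due 65, tardiness 0
D: 26→38, due 42, tardiness 0
E: 38→54, due 64, tardiness 0
B: 54→72, due 63, tardiness 9
Sum = 0+0+0+0+0+9 = 9.
EDD (increasing due date): D F C B E A.
D: 0→12, due 42, tardiness 0
F: 12→17, due 44, tardiness 0
C: 17→27, due 53, tardiness 0
B: 27→45, due 63, tardiness 0
E: 45→61, due 64, tardiness 0
A: 61→72, due 65, tardiness 7
Sum = 0+0+0+0+0+7 = 7.
Difference = 9 − 7 = 2.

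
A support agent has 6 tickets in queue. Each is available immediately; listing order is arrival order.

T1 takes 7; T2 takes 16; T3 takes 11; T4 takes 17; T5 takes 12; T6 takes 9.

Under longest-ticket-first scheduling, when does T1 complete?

72

LPT (decreasing processing time): T4 T2 T5 T3 T6 T1.
T4: 0→17
T2: 17→33
T5: 33→45
T3: 45→56
T6: 56→65
T1: 65→72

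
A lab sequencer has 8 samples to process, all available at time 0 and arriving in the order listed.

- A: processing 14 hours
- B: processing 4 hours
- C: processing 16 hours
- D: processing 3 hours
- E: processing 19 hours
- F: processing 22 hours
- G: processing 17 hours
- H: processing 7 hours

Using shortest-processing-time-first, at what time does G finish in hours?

61

SPT (increasing processing time): D B H A C G E F.
D: 0→3
B: 3→7
H: 7→14
A: 14→28
C: 28→44
G: 44→61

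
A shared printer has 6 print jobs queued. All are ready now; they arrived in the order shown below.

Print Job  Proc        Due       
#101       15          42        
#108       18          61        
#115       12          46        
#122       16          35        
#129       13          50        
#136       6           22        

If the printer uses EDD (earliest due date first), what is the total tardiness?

EDD (increasing due date): #136 #122 #101 #115 #129 #108.
#136: 0→6, due 22, tardiness 0
#122: 6→22, due 35, tardiness 0
#101: 22→37, due 42, tardiness 0
#115: 37→49, due 46, tardiness 3
#129: 49→62, due 50, tardiness 12
#108: 62→80, due 61, tardiness 19
Sum = 0+0+0+3+12+19 = 34.

34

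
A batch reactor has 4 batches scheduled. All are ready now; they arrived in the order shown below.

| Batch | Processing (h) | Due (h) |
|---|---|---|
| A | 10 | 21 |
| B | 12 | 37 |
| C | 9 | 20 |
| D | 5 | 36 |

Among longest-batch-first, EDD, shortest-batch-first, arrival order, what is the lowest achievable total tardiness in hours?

0

LPT (decreasing processing time): B A C D.
B: 0→12, due 37, tardiness 0
A: 12→22, due 21, tardiness 1
C: 22→31, due 20, tardiness 11
D: 31→36, due 36, tardiness 0
Sum = 0+1+11+0 = 12.
EDD (increasing due date): C A D B.
C: 0→9, due 20, tardiness 0
A: 9→19, due 21, tardiness 0
D: 19→24, due 36, tardiness 0
B: 24→36, due 37, tardiness 0
Sum = 0+0+0+0 = 0.
SPT (increasing processing time): D C A B.
D: 0→5, due 36, tardiness 0
C: 5→14, due 20, tardiness 0
A: 14→24, due 21, tardiness 3
B: 24→36, due 37, tardiness 0
Sum = 0+0+3+0 = 3.
FIFO (arrival order): A B C D.
A: 0→10, due 21, tardiness 0
B: 10→22, due 37, tardiness 0
C: 22→31, due 20, tardiness 11
D: 31→36, due 36, tardiness 0
Sum = 0+0+11+0 = 11.
LPT 12, EDD 0, SPT 3, FIFO 11 → minimum 0.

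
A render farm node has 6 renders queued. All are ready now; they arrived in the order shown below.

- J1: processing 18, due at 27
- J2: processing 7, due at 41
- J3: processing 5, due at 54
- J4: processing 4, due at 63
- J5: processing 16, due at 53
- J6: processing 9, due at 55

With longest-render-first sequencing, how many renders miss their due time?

2

LPT (decreasing processing time): J1 J5 J6 J2 J3 J4.
J1: 0→18, due 27, tardiness 0
J5: 18→34, due 53, tardiness 0
J6: 34→43, due 55, tardiness 0
J2: 43→50, due 41, tardiness 9
J3: 50→55, due 54, tardiness 1
J4: 55→59, due 63, tardiness 0
Late renders: 2.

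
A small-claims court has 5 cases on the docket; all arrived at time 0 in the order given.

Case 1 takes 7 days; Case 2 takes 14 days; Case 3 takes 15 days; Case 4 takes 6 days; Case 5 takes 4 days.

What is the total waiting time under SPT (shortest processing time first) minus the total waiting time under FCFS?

-44

SPT (increasing processing time): Case 5 Case 4 Case 1 Case 2 Case 3.
Case 5: waits 0, runs 0→4
Case 4: waits 4, runs 4→10
Case 1: waits 10, runs 10→17
Case 2: waits 17, runs 17→31
Case 3: waits 31, runs 31→46
Sum = 0+4+10+17+31 = 62.
FIFO (arrival order): Case 1 Case 2 Case 3 Case 4 Case 5.
Case 1: waits 0, runs 0→7
Case 2: waits 7, runs 7→21
Case 3: waits 21, runs 21→36
Case 4: waits 36, runs 36→42
Case 5: waits 42, runs 42→46
Sum = 0+7+21+36+42 = 106.
Difference = 62 − 106 = -44.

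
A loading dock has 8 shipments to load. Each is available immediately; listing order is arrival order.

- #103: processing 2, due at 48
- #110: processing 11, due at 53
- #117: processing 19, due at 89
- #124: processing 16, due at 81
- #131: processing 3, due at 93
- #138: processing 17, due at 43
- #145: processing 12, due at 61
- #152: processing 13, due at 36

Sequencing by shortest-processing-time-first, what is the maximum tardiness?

SPT (increasing processing time): #103 #131 #110 #145 #152 #124 #138 #117.
#103: 0→2, due 48, tardiness 0
#131: 2→5, due 93, tardiness 0
#110: 5→16, due 53, tardiness 0
#145: 16→28, due 61, tardiness 0
#152: 28→41, due 36, tardiness 5
#124: 41→57, due 81, tardiness 0
#138: 57→74, due 43, tardiness 31
#117: 74→93, due 89, tardiness 4
Maximum = 31.

31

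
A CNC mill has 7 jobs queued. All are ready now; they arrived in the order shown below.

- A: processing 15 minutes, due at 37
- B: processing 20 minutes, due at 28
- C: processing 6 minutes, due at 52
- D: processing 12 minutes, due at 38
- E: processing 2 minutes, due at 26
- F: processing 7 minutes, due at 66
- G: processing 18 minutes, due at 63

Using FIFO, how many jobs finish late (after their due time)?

FIFO (arrival order): A B C D E F G.
A: 0→15, due 37, tardiness 0
B: 15→35, due 28, tardiness 7
C: 35→41, due 52, tardiness 0
D: 41→53, due 38, tardiness 15
E: 53→55, due 26, tardiness 29
F: 55→62, due 66, tardiness 0
G: 62→80, due 63, tardiness 17
Late jobs: 4.

4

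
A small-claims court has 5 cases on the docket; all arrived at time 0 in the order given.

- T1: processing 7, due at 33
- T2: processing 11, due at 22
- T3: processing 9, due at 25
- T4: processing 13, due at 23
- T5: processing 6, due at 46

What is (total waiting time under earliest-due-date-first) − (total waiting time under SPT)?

EDD (increasing due date): T2 T4 T3 T1 T5.
T2: waits 0, runs 0→11
T4: waits 11, runs 11→24
T3: waits 24, runs 24→33
T1: waits 33, runs 33→40
T5: waits 40, runs 40→46
Sum = 0+11+24+33+40 = 108.
SPT (increasing processing time): T5 T1 T3 T2 T4.
T5: waits 0, runs 0→6
T1: waits 6, runs 6→13
T3: waits 13, runs 13→22
T2: waits 22, runs 22→33
T4: waits 33, runs 33→46
Sum = 0+6+13+22+33 = 74.
Difference = 108 − 74 = 34.

34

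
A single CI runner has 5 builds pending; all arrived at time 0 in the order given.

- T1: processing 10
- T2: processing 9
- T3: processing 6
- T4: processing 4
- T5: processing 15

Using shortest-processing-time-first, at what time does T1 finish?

SPT (increasing processing time): T4 T3 T2 T1 T5.
T4: 0→4
T3: 4→10
T2: 10→19
T1: 19→29

29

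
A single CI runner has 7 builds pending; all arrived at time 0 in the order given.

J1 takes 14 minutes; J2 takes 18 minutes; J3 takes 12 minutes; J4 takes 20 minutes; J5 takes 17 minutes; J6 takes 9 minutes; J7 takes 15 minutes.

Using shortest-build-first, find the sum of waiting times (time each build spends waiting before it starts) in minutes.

267

SPT (increasing processing time): J6 J3 J1 J7 J5 J2 J4.
J6: waits 0, runs 0→9
J3: waits 9, runs 9→21
J1: waits 21, runs 21→35
J7: waits 35, runs 35→50
J5: waits 50, runs 50→67
J2: waits 67, runs 67→85
J4: waits 85, runs 85→105
Sum = 0+9+21+35+50+67+85 = 267.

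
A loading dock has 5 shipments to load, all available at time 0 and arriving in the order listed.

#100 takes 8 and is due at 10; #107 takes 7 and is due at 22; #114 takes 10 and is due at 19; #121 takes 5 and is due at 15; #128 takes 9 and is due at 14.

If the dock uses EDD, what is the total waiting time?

79

EDD (increasing due date): #100 #128 #121 #114 #107.
#100: waits 0, runs 0→8
#128: waits 8, runs 8→17
#121: waits 17, runs 17→22
#114: waits 22, runs 22→32
#107: waits 32, runs 32→39
Sum = 0+8+17+22+32 = 79.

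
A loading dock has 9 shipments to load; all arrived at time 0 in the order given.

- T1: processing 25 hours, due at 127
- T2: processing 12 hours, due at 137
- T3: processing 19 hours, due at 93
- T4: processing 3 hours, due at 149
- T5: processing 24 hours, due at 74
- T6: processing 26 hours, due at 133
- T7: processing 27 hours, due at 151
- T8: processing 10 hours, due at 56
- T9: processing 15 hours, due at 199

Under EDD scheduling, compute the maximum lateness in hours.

EDD (increasing due date): T8 T5 T3 T1 T6 T2 T4 T7 T9.
T8: 0→10, due 56, lateness -46
T5: 10→34, due 74, lateness -40
T3: 34→53, due 93, lateness -40
T1: 53→78, due 127, lateness -49
T6: 78→104, due 133, lateness -29
T2: 104→116, due 137, lateness -21
T4: 116→119, due 149, lateness -30
T7: 119→146, due 151, lateness -5
T9: 146→161, due 199, lateness -38
Maximum = -5.

-5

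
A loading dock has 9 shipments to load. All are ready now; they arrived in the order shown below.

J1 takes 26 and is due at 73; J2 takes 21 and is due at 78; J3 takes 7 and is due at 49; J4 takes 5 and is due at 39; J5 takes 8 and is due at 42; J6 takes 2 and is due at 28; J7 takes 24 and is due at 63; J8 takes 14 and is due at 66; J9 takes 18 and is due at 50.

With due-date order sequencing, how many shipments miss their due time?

EDD (increasing due date): J6 J4 J5 J3 J9 J7 J8 J1 J2.
J6: 0→2, due 28, tardiness 0
J4: 2→7, due 39, tardiness 0
J5: 7→15, due 42, tardiness 0
J3: 15→22, due 49, tardiness 0
J9: 22→40, due 50, tardiness 0
J7: 40→64, due 63, tardiness 1
J8: 64→78, due 66, tardiness 12
J1: 78→104, due 73, tardiness 31
J2: 104→125, due 78, tardiness 47
Late shipments: 4.

4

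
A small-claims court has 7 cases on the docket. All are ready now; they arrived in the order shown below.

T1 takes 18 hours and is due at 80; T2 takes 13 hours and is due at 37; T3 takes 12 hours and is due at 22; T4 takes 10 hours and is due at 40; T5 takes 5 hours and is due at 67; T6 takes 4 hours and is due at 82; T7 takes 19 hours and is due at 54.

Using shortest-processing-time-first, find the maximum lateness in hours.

27

SPT (increasing processing time): T6 T5 T4 T3 T2 T1 T7.
T6: 0→4, due 82, lateness -78
T5: 4→9, due 67, lateness -58
T4: 9→19, due 40, lateness -21
T3: 19→31, due 22, lateness 9
T2: 31→44, due 37, lateness 7
T1: 44→62, due 80, lateness -18
T7: 62→81, due 54, lateness 27
Maximum = 27.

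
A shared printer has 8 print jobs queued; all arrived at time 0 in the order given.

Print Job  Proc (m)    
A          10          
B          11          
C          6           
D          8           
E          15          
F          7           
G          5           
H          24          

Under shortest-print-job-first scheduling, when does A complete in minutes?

36

SPT (increasing processing time): G C F D A B E H.
G: 0→5
C: 5→11
F: 11→18
D: 18→26
A: 26→36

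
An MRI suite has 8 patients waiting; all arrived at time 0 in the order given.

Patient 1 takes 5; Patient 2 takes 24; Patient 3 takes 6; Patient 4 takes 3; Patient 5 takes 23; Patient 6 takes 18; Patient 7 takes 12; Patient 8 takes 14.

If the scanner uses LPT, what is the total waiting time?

LPT (decreasing processing time): Patient 2 Patient 5 Patient 6 Patient 8 Patient 7 Patient 3 Patient 1 Patient 4.
Patient 2: waits 0, runs 0→24
Patient 5: waits 24, runs 24→47
Patient 6: waits 47, runs 47→65
Patient 8: waits 65, runs 65→79
Patient 7: waits 79, runs 79→91
Patient 3: waits 91, runs 91→97
Patient 1: waits 97, runs 97→102
Patient 4: waits 102, runs 102→105
Sum = 0+24+47+65+79+91+97+102 = 505.

505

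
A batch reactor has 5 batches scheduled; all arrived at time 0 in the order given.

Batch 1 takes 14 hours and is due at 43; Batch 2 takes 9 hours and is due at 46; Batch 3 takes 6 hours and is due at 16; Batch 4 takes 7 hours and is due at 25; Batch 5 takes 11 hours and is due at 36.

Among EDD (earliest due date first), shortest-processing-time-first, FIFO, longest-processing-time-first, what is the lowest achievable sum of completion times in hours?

EDD (increasing due date): Batch 3 Batch 4 Batch 5 Batch 1 Batch 2.
Batch 3: 0→6
Batch 4: 6→13
Batch 5: 13→24
Batch 1: 24→38
Batch 2: 38→47
Sum = 6+13+24+38+47 = 128.
SPT (increasing processing time): Batch 3 Batch 4 Batch 2 Batch 5 Batch 1.
Batch 3: 0→6
Batch 4: 6→13
Batch 2: 13→22
Batch 5: 22→33
Batch 1: 33→47
Sum = 6+13+22+33+47 = 121.
FIFO (arrival order): Batch 1 Batch 2 Batch 3 Batch 4 Batch 5.
Batch 1: 0→14
Batch 2: 14→23
Batch 3: 23→29
Batch 4: 29→36
Batch 5: 36→47
Sum = 14+23+29+36+47 = 149.
LPT (decreasing processing time): Batch 1 Batch 5 Batch 2 Batch 4 Batch 3.
Batch 1: 0→14
Batch 5: 14→25
Batch 2: 25→34
Batch 4: 34→41
Batch 3: 41→47
Sum = 14+25+34+41+47 = 161.
EDD 128, SPT 121, FIFO 149, LPT 161 → minimum 121.

121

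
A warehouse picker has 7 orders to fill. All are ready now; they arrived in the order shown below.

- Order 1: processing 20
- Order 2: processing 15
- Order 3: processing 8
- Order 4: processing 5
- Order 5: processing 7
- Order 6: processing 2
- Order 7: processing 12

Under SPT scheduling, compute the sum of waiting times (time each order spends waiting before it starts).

128

SPT (increasing processing time): Order 6 Order 4 Order 5 Order 3 Order 7 Order 2 Order 1.
Order 6: waits 0, runs 0→2
Order 4: waits 2, runs 2→7
Order 5: waits 7, runs 7→14
Order 3: waits 14, runs 14→22
Order 7: waits 22, runs 22→34
Order 2: waits 34, runs 34→49
Order 1: waits 49, runs 49→69
Sum = 0+2+7+14+22+34+49 = 128.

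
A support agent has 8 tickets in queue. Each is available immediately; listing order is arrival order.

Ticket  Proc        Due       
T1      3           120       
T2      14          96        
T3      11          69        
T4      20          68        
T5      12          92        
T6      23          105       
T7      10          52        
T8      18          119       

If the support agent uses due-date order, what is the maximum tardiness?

0

EDD (increasing due date): T7 T4 T3 T5 T2 T6 T8 T1.
T7: 0→10, due 52, tardiness 0
T4: 10→30, due 68, tardiness 0
T3: 30→41, due 69, tardiness 0
T5: 41→53, due 92, tardiness 0
T2: 53→67, due 96, tardiness 0
T6: 67→90, due 105, tardiness 0
T8: 90→108, due 119, tardiness 0
T1: 108→111, due 120, tardiness 0
Maximum = 0.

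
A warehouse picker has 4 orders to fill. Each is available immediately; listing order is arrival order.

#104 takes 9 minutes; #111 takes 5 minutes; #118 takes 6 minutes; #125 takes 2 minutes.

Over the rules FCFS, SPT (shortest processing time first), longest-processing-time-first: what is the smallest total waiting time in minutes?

FIFO (arrival order): #104 #111 #118 #125.
#104: waits 0, runs 0→9
#111: waits 9, runs 9→14
#118: waits 14, runs 14→20
#125: waits 20, runs 20→22
Sum = 0+9+14+20 = 43.
SPT (increasing processing time): #125 #111 #118 #104.
#125: waits 0, runs 0→2
#111: waits 2, runs 2→7
#118: waits 7, runs 7→13
#104: waits 13, runs 13→22
Sum = 0+2+7+13 = 22.
LPT (decreasing processing time): #104 #118 #111 #125.
#104: waits 0, runs 0→9
#118: waits 9, runs 9→15
#111: waits 15, runs 15→20
#125: waits 20, runs 20→22
Sum = 0+9+15+20 = 44.
FIFO 43, SPT 22, LPT 44 → minimum 22.

22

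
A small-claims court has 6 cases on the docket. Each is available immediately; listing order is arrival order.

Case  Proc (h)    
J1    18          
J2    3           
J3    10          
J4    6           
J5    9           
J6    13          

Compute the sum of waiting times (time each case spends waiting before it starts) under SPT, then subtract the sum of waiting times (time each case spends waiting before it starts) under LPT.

SPT (increasing processing time): J2 J4 J5 J3 J6 J1.
J2: waits 0, runs 0→3
J4: waits 3, runs 3→9
J5: waits 9, runs 9→18
J3: waits 18, runs 18→28
J6: waits 28, runs 28→41
J1: waits 41, runs 41→59
Sum = 0+3+9+18+28+41 = 99.
LPT (decreasing processing time): J1 J6 J3 J5 J4 J2.
J1: waits 0, runs 0→18
J6: waits 18, runs 18→31
J3: waits 31, runs 31→41
J5: waits 41, runs 41→50
J4: waits 50, runs 50→56
J2: waits 56, runs 56→59
Sum = 0+18+31+41+50+56 = 196.
Difference = 99 − 196 = -97.

-97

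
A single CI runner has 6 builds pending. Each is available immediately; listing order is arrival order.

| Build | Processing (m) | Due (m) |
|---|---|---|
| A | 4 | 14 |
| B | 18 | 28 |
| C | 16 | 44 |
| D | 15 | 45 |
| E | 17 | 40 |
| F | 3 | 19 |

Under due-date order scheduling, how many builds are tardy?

3

EDD (increasing due date): A F B E C D.
A: 0→4, due 14, tardiness 0
F: 4→7, due 19, tardiness 0
B: 7→25, due 28, tardiness 0
E: 25→42, due 40, tardiness 2
C: 42→58, due 44, tardiness 14
D: 58→73, due 45, tardiness 28
Late builds: 3.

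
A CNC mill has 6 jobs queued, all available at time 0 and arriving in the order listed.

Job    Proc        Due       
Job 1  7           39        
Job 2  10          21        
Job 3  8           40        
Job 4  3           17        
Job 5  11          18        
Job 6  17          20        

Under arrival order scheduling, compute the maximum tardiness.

FIFO (arrival order): Job 1 Job 2 Job 3 Job 4 Job 5 Job 6.
Job 1: 0→7, due 39, tardiness 0
Job 2: 7→17, due 21, tardiness 0
Job 3: 17→25, due 40, tardiness 0
Job 4: 25→28, due 17, tardiness 11
Job 5: 28→39, due 18, tardiness 21
Job 6: 39→56, due 20, tardiness 36
Maximum = 36.

36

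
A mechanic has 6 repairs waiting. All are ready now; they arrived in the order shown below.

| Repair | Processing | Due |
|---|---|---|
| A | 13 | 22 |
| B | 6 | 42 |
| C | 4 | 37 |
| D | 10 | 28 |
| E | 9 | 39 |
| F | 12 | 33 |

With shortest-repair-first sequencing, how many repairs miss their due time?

3

SPT (increasing processing time): C B E D F A.
C: 0→4, due 37, tardiness 0
B: 4→10, due 42, tardiness 0
E: 10→19, due 39, tardiness 0
D: 19→29, due 28, tardiness 1
F: 29→41, due 33, tardiness 8
A: 41→54, due 22, tardiness 32
Late repairs: 3.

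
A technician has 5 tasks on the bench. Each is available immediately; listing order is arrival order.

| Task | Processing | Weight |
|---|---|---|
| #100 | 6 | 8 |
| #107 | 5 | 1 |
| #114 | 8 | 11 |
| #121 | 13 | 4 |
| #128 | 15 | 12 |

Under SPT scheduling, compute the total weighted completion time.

SPT (increasing processing time): #107 #100 #114 #121 #128.
#107: finishes 5, weight 1, w·C = 5
#100: finishes 11, weight 8, w·C = 88
#114: finishes 19, weight 11, w·C = 209
#121: finishes 32, weight 4, w·C = 128
#128: finishes 47, weight 12, w·C = 564
Sum = 5+88+209+128+564 = 994.

994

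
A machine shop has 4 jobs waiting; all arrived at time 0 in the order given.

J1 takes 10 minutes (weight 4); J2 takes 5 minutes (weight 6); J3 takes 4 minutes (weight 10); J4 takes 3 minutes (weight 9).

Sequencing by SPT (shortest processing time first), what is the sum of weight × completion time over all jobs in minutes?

257

SPT (increasing processing time): J4 J3 J2 J1.
J4: finishes 3, weight 9, w·C = 27
J3: finishes 7, weight 10, w·C = 70
J2: finishes 12, weight 6, w·C = 72
J1: finishes 22, weight 4, w·C = 88
Sum = 27+70+72+88 = 257.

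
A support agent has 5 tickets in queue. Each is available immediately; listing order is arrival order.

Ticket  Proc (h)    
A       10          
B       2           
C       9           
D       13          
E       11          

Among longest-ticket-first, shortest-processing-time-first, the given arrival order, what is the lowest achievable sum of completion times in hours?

111

LPT (decreasing processing time): D E A C B.
D: 0→13
E: 13→24
A: 24→34
C: 34→43
B: 43→45
Sum = 13+24+34+43+45 = 159.
SPT (increasing processing time): B C A E D.
B: 0→2
C: 2→11
A: 11→21
E: 21→32
D: 32→45
Sum = 2+11+21+32+45 = 111.
FIFO (arrival order): A B C D E.
A: 0→10
B: 10→12
C: 12→21
D: 21→34
E: 34→45
Sum = 10+12+21+34+45 = 122.
LPT 159, SPT 111, FIFO 122 → minimum 111.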